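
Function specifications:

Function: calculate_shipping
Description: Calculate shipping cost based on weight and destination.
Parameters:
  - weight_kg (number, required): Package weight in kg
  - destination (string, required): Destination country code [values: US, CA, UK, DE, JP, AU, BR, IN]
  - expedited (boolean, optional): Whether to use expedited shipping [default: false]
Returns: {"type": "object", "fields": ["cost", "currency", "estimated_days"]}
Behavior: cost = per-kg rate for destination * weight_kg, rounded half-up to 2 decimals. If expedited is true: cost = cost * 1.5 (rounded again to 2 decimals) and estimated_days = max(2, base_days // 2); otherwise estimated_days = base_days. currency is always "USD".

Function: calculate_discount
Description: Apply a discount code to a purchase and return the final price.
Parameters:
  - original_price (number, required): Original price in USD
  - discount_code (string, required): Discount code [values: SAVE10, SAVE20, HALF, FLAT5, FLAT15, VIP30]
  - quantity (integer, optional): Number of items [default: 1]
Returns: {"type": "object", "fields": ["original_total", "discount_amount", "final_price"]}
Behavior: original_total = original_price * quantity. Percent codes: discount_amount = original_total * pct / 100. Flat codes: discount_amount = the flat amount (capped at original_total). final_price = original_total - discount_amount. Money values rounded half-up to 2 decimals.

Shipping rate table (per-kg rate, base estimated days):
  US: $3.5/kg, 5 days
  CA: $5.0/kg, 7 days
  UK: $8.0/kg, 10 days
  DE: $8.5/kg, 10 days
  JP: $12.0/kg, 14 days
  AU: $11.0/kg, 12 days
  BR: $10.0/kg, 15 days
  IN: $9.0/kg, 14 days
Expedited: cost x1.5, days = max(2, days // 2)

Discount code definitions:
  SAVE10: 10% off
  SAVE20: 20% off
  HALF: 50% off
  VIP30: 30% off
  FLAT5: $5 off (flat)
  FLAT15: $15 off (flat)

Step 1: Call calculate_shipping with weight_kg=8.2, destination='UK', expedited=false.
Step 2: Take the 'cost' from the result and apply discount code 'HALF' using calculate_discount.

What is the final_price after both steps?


Step 1: calculate_shipping(weight_kg=8.2, destination=UK, expedited=false)
  Rate for UK: $8.0/kg, base 10 days
  cost = 8.0 * 8.2 = 65.6 -> 65.60
  expedited not set/false: estimated_days = 10
  -> cost = 65.60 USD
Step 2: calculate_discount(original_price=65.6, discount_code=HALF, quantity=1)
  original_total = 65.6 * 1 = 65.60
  HALF = 50% off: discount_amount = 65.60 * 50/100 = 32.8 -> 32.80
  final_price = 65.60 - 32.80 = 32.80
  -> final_price = 32.80
$32.80


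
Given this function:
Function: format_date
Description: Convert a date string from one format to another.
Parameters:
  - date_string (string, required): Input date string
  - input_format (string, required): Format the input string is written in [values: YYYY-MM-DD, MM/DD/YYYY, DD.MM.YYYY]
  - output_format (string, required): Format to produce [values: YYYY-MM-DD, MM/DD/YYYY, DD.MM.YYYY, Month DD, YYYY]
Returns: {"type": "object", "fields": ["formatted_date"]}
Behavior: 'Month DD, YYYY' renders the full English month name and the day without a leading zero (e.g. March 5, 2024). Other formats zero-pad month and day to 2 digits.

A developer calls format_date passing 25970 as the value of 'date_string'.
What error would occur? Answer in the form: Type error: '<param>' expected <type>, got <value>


Spec: 'date_string' is declared as string; 25970 is an integer.
Type error: 'date_string' expected string, got 25970


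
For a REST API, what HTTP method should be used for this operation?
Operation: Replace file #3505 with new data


GET = read, POST = create, PUT = update/replace, DELETE = remove
This operation is an update/replace.
PUT


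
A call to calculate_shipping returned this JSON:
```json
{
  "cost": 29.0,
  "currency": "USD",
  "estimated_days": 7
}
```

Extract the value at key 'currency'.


USD


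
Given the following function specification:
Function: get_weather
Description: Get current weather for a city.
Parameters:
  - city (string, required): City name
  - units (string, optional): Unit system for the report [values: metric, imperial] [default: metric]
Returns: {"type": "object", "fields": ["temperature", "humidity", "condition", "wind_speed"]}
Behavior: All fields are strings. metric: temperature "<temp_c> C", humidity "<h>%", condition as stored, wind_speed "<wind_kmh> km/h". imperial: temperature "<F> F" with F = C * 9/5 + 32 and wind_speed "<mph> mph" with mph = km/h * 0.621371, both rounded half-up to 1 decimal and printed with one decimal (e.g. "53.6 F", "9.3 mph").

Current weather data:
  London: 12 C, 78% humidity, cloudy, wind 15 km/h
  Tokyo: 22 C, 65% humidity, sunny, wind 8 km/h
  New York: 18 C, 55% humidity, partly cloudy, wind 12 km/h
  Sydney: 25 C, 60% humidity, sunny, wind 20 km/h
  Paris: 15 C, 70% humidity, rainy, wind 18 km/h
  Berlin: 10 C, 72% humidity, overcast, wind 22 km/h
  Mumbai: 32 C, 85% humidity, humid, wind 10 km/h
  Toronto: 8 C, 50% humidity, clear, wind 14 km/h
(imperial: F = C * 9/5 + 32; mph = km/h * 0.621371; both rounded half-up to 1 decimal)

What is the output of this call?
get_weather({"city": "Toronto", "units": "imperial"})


Toronto record: 8 C, 50%, clear, 14 km/h
imperial: temperature = 8 * 9/5 + 32 = 46.4 -> 46.4 F
imperial: wind_speed = 14 * 0.621371 = 8.699194 -> 8.7 mph
Output:
{"temperature": "46.4 F", "humidity": "50%", "condition": "clear", "wind_speed": "8.7 mph"}


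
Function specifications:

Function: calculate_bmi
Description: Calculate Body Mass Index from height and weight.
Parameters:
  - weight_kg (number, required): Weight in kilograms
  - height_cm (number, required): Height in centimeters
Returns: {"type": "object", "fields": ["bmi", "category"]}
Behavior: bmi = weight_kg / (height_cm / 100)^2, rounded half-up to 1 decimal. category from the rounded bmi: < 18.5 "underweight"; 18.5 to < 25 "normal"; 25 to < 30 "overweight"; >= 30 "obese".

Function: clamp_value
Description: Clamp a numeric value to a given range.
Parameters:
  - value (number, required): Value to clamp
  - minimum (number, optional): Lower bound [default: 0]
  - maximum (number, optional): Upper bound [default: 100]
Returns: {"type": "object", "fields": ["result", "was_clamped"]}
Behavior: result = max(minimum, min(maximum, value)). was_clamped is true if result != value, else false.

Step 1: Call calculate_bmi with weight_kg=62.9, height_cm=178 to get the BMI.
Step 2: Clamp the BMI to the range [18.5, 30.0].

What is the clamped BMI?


Step 1: calculate_bmi(weight_kg=62.9, height_cm=178)
  height_m = 178 / 100 = 1.78
  bmi = 62.9 / 1.78^2 = 62.9 / 3.1684 = 19.852291 -> 19.9
  18.5 <= 19.9 < 25 -> normal
  -> bmi = 19.9
Step 2: clamp_value(value=19.9, minimum=18.5, maximum=30.0)
  result = max(18.5, min(30.0, 19.9)) = max(18.5, 19.9) = 19.9
  was_clamped = (19.9 != 19.9) = false
  -> result = 19.9
19.9


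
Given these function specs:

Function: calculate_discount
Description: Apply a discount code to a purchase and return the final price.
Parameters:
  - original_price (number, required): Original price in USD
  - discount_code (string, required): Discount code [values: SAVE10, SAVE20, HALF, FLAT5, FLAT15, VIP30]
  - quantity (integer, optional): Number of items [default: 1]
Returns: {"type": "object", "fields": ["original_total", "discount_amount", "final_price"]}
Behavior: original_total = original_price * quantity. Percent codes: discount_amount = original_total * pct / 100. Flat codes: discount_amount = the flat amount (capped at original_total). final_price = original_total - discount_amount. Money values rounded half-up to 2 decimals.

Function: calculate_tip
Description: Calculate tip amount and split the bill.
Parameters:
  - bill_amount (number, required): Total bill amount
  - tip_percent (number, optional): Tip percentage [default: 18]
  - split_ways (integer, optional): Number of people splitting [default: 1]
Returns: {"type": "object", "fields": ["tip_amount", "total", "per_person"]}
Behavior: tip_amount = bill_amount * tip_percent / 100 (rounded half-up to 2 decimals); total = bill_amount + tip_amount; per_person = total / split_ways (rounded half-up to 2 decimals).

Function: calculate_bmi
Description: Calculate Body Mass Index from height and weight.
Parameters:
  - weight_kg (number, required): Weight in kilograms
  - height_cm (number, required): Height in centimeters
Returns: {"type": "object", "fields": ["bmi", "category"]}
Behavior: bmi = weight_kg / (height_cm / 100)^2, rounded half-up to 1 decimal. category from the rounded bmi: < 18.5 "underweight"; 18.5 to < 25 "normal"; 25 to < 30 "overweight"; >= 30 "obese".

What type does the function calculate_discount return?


The calculate_discount spec declares Returns: {"type": "object", "fields": ["original_total", "discount_amount", "final_price"]}
Type:
object


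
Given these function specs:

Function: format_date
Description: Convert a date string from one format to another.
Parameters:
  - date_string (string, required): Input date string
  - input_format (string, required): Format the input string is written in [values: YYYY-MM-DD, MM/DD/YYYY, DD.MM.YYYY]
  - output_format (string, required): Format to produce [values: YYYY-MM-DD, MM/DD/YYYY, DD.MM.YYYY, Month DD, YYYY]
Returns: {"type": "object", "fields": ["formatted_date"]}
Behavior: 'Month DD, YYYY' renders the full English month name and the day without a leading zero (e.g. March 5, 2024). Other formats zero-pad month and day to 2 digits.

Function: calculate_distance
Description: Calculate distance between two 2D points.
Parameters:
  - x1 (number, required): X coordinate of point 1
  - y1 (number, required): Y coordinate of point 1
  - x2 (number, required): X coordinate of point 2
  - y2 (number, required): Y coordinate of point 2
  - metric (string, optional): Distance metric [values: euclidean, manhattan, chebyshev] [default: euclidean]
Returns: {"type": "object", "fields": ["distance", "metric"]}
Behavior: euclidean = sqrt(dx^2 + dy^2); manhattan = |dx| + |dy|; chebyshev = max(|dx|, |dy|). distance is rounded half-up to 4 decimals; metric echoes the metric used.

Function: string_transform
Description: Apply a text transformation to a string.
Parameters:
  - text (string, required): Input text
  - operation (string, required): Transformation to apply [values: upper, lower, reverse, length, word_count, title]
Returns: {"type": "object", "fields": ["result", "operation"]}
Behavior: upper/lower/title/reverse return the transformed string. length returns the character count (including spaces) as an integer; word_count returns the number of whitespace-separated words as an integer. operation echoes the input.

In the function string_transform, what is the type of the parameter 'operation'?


The string_transform spec declares:
  - operation (string, required): Transformation to apply [values: upper, lower, reverse, length, word_count, title]
Type:
string


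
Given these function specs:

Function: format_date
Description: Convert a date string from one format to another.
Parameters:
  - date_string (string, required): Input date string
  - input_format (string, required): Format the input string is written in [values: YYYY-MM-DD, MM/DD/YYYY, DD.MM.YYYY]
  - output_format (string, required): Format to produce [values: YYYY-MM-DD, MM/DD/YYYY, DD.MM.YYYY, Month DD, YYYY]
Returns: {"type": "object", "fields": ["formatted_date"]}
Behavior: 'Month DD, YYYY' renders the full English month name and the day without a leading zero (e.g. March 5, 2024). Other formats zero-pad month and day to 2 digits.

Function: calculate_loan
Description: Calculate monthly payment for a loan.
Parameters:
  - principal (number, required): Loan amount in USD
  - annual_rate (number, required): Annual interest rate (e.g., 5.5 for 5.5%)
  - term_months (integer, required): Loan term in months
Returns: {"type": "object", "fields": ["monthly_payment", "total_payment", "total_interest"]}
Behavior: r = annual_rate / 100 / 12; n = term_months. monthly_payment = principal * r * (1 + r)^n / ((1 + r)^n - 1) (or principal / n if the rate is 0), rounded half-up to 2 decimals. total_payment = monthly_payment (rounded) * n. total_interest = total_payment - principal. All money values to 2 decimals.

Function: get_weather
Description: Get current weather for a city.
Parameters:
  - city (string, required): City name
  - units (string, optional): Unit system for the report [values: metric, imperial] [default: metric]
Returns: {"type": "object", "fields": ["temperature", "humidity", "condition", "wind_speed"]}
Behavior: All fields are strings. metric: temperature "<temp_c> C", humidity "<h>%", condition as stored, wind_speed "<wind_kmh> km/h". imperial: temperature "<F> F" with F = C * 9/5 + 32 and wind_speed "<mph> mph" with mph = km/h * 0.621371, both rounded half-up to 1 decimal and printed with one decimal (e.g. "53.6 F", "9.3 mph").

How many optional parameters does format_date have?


Parameters of format_date: date_string (required), input_format (required), output_format (required)
Optional count:
0


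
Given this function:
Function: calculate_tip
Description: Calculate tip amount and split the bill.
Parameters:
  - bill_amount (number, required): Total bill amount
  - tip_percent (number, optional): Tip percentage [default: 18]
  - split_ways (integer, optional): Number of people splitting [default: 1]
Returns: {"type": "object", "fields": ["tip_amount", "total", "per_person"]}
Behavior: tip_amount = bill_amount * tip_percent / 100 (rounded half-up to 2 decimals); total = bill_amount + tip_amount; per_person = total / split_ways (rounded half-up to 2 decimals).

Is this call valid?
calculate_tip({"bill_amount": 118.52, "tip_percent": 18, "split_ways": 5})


Checking all required parameters present and types match... All valid.
Valid


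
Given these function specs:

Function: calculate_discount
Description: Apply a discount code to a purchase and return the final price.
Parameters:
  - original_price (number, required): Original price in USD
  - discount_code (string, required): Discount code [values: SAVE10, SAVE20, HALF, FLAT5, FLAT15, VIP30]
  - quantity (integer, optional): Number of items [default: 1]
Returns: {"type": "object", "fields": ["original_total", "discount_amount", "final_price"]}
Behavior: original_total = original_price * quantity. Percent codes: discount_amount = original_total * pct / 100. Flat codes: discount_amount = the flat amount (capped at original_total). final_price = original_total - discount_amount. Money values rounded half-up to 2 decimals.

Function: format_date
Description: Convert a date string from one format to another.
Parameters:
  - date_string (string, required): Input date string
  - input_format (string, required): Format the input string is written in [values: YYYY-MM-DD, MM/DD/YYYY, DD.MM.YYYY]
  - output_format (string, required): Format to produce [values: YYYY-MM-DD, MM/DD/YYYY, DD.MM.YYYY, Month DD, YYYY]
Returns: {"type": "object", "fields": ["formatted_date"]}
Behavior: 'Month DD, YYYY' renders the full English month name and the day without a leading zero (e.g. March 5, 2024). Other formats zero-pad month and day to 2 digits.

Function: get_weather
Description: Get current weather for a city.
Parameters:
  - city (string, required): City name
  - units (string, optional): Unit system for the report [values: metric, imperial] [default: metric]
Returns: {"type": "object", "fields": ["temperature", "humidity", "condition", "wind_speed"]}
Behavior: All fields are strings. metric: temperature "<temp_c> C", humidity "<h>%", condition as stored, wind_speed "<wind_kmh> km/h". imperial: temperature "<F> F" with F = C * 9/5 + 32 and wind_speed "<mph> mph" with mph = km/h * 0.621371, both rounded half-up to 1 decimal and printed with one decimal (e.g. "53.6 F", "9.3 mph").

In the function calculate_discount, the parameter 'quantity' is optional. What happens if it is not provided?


The calculate_discount spec declares:
  - quantity (integer, optional): Number of items [default: 1]
It defaults to 1


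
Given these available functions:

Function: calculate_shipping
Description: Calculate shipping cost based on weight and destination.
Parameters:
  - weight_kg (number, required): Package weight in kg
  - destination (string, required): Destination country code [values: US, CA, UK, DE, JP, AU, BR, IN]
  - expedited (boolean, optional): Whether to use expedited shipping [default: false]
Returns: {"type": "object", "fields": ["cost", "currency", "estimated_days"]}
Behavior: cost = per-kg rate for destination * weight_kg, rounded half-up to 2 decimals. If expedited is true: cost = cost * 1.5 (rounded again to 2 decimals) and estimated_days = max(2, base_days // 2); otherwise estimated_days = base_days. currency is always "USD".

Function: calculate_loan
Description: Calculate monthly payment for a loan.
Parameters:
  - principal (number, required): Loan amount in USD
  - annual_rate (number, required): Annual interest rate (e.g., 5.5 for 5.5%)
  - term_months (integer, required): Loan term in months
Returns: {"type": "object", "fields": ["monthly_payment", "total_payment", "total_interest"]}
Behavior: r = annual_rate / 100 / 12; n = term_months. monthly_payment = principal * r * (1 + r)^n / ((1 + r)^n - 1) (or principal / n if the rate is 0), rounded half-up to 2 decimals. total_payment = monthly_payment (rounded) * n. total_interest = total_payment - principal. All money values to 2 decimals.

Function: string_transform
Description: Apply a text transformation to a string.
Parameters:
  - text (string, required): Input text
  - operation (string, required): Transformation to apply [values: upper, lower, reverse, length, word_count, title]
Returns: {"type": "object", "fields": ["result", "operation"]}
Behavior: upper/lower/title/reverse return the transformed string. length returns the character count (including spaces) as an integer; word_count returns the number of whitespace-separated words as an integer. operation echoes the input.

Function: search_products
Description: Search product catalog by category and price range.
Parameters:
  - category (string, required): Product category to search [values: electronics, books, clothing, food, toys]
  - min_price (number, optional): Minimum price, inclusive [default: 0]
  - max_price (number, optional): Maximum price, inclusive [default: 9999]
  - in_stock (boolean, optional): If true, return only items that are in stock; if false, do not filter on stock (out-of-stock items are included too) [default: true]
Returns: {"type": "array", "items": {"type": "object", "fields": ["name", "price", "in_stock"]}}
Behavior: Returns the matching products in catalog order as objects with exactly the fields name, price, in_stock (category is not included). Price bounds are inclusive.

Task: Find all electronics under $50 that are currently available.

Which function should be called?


The task needs a function whose description is: Search product catalog by category and price range.
search_products


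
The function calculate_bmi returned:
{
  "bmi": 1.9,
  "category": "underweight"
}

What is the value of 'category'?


underweight


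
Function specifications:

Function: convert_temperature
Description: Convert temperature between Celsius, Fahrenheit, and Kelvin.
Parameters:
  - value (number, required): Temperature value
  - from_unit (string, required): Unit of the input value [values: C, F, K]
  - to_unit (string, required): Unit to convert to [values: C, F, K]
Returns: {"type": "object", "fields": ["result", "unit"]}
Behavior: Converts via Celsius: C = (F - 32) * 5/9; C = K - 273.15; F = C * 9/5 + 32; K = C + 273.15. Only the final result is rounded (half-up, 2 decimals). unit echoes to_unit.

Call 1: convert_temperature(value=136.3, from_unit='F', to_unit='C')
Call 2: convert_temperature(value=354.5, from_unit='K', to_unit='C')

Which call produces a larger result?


Call 1:
  To C: (136.3 - 32) * 5/9 = 57.944444
  Target is C: 57.944444
  Round to 2 decimals: 57.94
  -> 57.94 C
Call 2:
  To C: 354.5 - 273.15 = 81.35
  Target is C: 81.35
  Round to 2 decimals: 81.35
  -> 81.35 C
Call 2 (81.35 C)


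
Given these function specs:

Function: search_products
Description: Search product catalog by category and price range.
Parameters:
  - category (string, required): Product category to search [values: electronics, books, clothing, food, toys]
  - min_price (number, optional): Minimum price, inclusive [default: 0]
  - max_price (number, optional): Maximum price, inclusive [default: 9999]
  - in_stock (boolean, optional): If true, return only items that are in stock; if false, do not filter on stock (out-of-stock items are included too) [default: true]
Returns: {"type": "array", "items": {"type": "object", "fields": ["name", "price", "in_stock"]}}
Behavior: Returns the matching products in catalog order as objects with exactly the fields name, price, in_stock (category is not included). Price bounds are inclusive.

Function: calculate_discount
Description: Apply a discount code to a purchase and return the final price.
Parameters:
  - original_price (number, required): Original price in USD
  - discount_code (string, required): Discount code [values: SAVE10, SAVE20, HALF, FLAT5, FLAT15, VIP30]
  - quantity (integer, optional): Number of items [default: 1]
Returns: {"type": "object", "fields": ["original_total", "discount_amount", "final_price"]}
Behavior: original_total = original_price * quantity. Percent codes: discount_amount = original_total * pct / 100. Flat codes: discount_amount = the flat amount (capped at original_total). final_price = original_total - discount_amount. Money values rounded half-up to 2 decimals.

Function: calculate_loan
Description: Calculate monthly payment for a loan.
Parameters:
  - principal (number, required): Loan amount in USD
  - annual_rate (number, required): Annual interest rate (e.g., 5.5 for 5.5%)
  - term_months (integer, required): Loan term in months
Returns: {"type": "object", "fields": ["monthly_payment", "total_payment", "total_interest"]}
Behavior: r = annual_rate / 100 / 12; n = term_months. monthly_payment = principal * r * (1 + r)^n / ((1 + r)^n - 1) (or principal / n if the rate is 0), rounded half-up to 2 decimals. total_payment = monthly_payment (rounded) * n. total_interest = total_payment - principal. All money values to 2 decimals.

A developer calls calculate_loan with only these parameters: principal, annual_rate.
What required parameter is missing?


Required parameters: principal, annual_rate, term_months
Provided: principal, annual_rate
Missing: term_months
term_months


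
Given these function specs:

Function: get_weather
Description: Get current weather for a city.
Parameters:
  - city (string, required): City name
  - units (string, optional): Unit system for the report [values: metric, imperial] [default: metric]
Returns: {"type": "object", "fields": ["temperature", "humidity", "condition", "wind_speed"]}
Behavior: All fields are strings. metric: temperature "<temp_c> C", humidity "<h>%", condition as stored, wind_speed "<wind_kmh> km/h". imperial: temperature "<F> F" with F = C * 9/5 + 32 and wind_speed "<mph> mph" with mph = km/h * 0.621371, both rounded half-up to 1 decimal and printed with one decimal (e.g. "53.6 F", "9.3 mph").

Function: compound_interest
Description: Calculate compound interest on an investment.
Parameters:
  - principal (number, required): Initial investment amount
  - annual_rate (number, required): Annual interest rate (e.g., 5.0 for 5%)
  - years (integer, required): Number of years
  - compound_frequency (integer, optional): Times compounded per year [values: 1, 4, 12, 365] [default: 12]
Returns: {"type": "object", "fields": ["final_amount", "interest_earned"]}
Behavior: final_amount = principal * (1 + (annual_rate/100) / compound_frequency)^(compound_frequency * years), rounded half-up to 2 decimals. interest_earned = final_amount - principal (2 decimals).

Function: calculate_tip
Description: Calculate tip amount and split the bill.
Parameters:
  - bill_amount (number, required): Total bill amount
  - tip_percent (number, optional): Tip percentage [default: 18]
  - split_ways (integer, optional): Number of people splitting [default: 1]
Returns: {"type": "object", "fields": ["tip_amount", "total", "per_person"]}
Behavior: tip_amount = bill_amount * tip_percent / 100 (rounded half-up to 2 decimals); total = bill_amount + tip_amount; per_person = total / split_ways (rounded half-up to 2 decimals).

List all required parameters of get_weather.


Parameters of get_weather and their required/optional flag:
  city: required
  units: optional
city


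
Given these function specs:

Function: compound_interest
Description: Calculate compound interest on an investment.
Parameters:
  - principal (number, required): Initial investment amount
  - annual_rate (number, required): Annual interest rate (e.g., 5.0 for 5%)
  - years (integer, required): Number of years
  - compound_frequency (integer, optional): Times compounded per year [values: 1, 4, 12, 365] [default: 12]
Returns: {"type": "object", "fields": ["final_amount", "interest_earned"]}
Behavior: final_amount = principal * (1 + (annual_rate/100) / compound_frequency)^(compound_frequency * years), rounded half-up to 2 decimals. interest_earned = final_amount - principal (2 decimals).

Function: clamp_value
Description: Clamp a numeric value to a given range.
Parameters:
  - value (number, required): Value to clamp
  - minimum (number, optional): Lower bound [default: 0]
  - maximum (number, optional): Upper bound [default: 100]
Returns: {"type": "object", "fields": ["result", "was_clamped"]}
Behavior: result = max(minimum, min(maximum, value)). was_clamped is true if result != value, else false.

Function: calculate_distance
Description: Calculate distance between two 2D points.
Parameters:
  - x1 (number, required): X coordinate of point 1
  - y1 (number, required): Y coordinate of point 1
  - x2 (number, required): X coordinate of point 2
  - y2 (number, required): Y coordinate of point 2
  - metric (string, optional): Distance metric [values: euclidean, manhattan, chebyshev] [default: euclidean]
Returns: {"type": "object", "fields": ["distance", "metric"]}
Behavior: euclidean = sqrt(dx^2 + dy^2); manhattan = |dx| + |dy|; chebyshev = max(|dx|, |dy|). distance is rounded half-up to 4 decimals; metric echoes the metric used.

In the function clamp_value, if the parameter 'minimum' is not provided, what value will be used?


The clamp_value spec declares:
  - minimum (number, optional): Lower bound [default: 0]
Default:
0


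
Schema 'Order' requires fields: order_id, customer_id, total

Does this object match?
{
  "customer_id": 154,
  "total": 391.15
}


Checking required fields...
Missing: order_id
Invalid - missing required field 'order_id'


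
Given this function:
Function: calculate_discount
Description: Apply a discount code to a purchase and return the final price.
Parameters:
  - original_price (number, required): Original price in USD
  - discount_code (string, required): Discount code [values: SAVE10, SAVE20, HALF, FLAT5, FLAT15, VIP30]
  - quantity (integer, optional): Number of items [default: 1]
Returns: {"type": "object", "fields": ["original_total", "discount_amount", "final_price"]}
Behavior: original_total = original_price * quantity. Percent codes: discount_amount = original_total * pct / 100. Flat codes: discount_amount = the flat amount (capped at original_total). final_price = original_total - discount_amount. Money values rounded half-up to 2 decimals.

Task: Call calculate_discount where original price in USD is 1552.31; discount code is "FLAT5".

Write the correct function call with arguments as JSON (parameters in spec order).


Mapping each described value to its parameter name:
  'Original price in USD' -> original_price = 1552.31
  'Discount code' -> discount_code = "FLAT5"
calculate_discount({"original_price": 1552.31, "discount_code": "FLAT5"})


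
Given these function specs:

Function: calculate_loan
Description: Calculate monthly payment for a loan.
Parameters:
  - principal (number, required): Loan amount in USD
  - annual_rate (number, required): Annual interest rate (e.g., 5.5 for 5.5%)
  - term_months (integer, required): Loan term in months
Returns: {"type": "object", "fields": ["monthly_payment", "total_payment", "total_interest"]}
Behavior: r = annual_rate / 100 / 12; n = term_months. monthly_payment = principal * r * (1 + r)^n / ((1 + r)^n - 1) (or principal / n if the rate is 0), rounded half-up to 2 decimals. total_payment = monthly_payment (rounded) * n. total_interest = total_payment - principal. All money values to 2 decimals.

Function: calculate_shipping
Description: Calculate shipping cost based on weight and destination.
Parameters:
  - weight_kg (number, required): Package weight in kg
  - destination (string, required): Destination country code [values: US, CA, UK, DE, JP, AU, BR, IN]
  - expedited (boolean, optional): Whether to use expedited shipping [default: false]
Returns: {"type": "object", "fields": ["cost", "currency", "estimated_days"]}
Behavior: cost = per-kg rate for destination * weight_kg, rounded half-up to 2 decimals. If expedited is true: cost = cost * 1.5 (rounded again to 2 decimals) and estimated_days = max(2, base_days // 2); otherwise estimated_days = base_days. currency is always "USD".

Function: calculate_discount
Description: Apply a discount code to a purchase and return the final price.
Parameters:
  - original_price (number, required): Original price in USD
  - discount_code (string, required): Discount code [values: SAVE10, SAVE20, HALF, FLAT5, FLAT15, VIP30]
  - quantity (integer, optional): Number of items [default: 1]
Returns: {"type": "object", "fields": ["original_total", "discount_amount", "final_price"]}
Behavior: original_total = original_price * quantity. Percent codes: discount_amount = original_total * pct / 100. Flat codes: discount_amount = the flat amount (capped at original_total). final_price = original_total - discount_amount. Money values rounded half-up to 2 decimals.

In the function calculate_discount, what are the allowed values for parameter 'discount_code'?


The calculate_discount spec declares:
  - discount_code (string, required): Discount code [values: SAVE10, SAVE20, HALF, FLAT5, FLAT15, VIP30]
Allowed values:
SAVE10, SAVE20, HALF, FLAT5, FLAT15, VIP30


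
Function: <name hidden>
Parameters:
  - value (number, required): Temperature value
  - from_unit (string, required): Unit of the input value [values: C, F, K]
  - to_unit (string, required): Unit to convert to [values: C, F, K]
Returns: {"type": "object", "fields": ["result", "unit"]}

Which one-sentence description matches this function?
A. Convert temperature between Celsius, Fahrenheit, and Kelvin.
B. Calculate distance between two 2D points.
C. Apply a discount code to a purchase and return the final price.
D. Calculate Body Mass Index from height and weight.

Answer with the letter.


Parameters value, from_unit, to_unit and return ["result", "unit"] fit: Convert temperature between Celsius, Fahrenheit, and Kelvin.
A


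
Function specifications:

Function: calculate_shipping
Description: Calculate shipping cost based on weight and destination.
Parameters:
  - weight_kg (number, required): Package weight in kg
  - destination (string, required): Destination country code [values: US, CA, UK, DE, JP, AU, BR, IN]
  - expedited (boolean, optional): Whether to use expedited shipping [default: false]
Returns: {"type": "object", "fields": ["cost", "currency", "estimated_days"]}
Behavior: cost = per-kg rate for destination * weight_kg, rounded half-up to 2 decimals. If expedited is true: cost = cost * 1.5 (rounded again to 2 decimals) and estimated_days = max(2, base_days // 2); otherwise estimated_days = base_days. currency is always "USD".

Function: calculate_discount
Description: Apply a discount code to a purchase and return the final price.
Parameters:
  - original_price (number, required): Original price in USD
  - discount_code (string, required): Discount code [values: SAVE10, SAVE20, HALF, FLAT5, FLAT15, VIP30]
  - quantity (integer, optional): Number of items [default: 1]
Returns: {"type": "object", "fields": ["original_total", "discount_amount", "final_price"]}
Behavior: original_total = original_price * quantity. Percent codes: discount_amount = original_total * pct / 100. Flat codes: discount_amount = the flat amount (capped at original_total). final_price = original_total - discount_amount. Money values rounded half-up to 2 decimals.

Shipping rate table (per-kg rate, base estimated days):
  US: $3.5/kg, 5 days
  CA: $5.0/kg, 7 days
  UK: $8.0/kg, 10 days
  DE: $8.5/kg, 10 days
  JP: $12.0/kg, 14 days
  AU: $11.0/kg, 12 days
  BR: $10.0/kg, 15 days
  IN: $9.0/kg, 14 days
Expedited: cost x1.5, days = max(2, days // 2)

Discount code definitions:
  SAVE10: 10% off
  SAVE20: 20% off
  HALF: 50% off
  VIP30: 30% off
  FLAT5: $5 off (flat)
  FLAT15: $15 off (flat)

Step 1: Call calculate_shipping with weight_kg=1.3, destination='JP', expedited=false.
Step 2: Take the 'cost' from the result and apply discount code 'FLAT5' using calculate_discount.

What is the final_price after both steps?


Step 1: calculate_shipping(weight_kg=1.3, destination=JP, expedited=false)
  Rate for JP: $12.0/kg, base 14 days
  cost = 12.0 * 1.3 = 15.6 -> 15.60
  expedited not set/false: estimated_days = 14
  -> cost = 15.60 USD
Step 2: calculate_discount(original_price=15.6, discount_code=FLAT5, quantity=1)
  original_total = 15.6 * 1 = 15.60
  FLAT5 = $5 flat: discount_amount = min(5.00, 15.60) = 5.00
  final_price = 15.60 - 5.00 = 10.60
  -> final_price = 10.60
$10.60


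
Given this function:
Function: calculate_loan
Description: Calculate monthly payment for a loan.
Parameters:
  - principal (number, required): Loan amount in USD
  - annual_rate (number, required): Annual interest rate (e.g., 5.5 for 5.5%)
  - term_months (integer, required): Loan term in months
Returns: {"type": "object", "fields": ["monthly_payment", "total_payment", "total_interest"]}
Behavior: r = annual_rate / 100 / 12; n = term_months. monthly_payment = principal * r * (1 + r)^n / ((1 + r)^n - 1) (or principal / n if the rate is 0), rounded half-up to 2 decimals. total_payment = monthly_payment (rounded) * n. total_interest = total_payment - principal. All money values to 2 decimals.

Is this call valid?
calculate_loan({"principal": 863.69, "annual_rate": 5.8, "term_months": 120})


Checking all required parameters present and types match... All valid.
Valid


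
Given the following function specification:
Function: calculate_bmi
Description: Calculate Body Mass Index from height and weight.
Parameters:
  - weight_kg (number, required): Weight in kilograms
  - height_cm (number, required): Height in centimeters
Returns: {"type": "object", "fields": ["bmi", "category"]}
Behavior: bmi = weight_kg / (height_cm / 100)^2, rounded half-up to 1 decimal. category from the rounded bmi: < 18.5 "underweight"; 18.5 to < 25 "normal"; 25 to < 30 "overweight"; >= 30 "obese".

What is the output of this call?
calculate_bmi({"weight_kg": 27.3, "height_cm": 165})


height_m = 165 / 100 = 1.65
bmi = 27.3 / 1.65^2 = 27.3 / 2.7225 = 10.027548 -> 10.0
10.0 < 18.5 -> underweight
Output:
{"bmi": 10.0, "category": "underweight"}


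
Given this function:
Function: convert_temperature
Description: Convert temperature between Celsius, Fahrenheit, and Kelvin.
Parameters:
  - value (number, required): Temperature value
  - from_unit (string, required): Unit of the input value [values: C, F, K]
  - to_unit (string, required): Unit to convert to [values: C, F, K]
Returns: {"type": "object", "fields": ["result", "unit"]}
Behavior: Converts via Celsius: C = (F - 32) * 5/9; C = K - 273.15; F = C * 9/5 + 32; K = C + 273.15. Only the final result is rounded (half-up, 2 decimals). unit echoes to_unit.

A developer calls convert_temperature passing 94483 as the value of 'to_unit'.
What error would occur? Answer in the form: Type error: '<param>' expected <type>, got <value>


Spec: 'to_unit' is declared as string; 94483 is an integer.
Type error: 'to_unit' expected string, got 94483


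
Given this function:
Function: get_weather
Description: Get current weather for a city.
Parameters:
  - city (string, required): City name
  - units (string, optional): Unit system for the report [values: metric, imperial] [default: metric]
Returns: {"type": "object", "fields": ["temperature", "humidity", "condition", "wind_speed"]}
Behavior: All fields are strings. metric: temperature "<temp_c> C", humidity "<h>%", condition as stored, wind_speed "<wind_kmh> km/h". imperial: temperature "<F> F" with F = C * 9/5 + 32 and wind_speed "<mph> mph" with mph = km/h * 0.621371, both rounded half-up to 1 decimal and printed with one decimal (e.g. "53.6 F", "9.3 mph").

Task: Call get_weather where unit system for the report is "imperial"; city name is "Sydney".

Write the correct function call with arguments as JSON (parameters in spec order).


Mapping each described value to its parameter name:
  'Unit system for the report' -> units = "imperial"
  'City name' -> city = "Sydney"
get_weather({"city": "Sydney", "units": "imperial"})


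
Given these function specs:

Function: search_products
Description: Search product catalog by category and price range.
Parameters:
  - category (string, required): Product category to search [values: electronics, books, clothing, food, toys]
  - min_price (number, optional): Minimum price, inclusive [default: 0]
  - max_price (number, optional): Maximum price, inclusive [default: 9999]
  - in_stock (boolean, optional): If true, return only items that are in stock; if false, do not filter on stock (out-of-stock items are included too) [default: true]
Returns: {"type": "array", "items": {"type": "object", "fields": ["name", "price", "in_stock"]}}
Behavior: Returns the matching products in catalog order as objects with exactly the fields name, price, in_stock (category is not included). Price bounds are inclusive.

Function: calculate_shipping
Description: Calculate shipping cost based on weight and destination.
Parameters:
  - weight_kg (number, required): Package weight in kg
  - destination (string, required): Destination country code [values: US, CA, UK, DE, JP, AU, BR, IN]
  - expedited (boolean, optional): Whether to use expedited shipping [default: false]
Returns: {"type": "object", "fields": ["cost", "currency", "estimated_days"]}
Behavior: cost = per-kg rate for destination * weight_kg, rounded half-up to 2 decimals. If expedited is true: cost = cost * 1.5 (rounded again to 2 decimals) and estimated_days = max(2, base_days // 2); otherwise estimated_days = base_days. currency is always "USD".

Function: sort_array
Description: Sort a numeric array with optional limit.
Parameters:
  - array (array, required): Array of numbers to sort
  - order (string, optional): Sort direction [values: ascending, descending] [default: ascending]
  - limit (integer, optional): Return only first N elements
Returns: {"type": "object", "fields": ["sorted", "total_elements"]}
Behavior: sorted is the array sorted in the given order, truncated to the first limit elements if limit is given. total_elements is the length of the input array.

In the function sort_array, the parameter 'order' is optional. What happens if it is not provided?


The sort_array spec declares:
  - order (string, optional): Sort direction [values: ascending, descending] [default: ascending]
It defaults to ascending


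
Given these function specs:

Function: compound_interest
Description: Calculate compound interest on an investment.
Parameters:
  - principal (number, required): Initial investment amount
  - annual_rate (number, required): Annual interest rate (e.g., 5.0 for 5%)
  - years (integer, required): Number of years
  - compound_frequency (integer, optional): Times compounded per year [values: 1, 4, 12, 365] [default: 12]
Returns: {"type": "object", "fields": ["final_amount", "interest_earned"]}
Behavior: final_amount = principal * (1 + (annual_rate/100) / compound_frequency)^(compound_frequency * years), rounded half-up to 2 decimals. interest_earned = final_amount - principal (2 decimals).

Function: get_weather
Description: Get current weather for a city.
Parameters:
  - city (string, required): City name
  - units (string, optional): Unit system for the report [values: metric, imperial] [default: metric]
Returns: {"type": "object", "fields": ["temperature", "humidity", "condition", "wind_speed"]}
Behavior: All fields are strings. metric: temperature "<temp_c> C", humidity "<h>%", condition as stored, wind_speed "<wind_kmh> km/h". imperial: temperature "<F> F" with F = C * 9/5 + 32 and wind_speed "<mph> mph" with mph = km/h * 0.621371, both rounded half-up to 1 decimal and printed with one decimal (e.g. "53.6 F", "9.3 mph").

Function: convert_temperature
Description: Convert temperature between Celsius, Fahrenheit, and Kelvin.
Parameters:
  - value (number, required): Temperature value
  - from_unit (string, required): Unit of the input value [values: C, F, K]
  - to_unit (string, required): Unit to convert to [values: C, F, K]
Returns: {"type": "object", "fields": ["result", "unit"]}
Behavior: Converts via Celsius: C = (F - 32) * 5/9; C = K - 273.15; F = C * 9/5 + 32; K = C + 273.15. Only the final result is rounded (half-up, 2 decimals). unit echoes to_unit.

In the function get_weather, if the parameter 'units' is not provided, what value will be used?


The get_weather spec declares:
  - units (string, optional): Unit system for the report [values: metric, imperial] [default: metric]
Default:
metric
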